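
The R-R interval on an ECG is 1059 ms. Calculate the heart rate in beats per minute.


HR = 60 / RR_interval(s)
RR = 1059 ms = 1.059 s
HR = 60 / 1.059 = 56.66 bpm


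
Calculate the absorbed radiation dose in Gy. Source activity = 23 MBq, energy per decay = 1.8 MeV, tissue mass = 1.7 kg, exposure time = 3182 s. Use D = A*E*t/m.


A = 23 MBq = 2.3000e+07 Bq
E = 1.8 MeV = 2.8836e-13 J
D = A*E*t/m = 2.3000e+07*2.8836e-13*3182/1.7
D = 0.01241 Gy


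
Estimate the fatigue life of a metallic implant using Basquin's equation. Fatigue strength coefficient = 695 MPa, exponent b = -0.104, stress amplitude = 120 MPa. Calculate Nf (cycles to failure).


sigma_a = sigma_f' * (2Nf)^b
2Nf = (sigma_a/sigma_f')^(1/b)
2Nf = (120/695)^(1/-0.104)
2Nf = 21609743
Nf = 1.0805e+07


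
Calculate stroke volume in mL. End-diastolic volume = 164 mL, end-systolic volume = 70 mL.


SV = EDV - ESV
SV = 164 - 70
SV = 94 mL


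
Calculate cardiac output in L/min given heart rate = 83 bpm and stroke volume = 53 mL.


CO = HR * SV
CO = 83 * 53 / 1000
CO = 4.399 L/min


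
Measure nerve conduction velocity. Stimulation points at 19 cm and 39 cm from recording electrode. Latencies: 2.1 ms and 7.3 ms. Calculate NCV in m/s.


Distance = (39 - 19) / 100 = 0.2 m
dt = (7.3 - 2.1) / 1000 = 0.0052 s
NCV = dist / dt = 38.46 m/s


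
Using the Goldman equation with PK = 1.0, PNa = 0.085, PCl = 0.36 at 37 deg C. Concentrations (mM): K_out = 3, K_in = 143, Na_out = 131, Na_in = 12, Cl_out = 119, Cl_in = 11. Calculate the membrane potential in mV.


Vm = (RT/F)*ln((PK*Ko + PNa*Nao + PCl*Cli)/(PK*Ki + PNa*Nai + PCl*Clo))
Numer = 18.095, Denom = 186.86
Vm = -62.4 mV


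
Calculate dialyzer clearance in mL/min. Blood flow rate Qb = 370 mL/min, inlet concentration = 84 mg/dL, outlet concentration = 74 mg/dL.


K = Qb * (Cb_in - Cb_out) / Cb_in
K = 370 * (84 - 74) / 84
K = 44.05 mL/min


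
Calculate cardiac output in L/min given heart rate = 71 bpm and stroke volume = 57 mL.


CO = HR * SV
CO = 71 * 57 / 1000
CO = 4.047 L/min


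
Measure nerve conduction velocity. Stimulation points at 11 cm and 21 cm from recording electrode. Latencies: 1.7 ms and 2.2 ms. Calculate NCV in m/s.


Distance = (21 - 11) / 100 = 0.1 m
dt = (2.2 - 1.7) / 1000 = 5.0000e-04 s
NCV = dist / dt = 200 m/s


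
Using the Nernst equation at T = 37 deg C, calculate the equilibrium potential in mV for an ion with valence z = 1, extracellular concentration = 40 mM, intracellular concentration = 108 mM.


E = (RT/(zF)) * ln(C_out/C_in)
T = 37 + 273.15 = 310.15 K
E = (8.314 * 310.15 / (1 * 96485)) * ln(40/108)
E = -26.54 mV


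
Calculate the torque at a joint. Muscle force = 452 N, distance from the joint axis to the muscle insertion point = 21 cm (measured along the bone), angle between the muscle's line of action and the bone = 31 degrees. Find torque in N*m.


Torque = F * d * sin(theta)   (moment arm = d*sin(theta))
d = 21 cm = 0.21 m
Torque = 452 * 0.21 * sin(31)
Torque = 48.89 N*m


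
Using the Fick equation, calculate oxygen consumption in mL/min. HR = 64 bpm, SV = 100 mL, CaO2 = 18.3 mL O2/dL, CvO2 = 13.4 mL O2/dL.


CO = HR*SV = 64*100/1000 = 6.4 L/min
a-v O2 diff = 18.3 - 13.4 = 4.9 mL/dL
VO2 = CO * (CaO2-CvO2) * 10 dL/L
VO2 = 6.4 * 4.9 * 10
VO2 = 313.6 mL/min


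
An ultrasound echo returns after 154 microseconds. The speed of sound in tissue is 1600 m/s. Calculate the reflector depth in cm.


depth = c * t / 2
t = 154 us = 1.5400e-04 s
depth = 1600 * 1.5400e-04 / 2
depth = 0.1232 m = 12.32 cm


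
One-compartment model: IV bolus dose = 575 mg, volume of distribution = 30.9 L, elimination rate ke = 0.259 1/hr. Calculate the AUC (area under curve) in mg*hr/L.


C0 = Dose/Vd = 575/30.9 = 18.6084 mg/L
AUC = C0/ke = 18.6084/0.259
AUC = 71.85 mg*hr/L


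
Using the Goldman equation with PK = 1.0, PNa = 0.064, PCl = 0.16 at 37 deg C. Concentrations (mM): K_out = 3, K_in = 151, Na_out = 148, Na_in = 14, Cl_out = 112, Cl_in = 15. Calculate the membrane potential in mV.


Vm = (RT/F)*ln((PK*Ko + PNa*Nao + PCl*Cli)/(PK*Ki + PNa*Nai + PCl*Clo))
Numer = 14.872, Denom = 169.816
Vm = -65.08 mV


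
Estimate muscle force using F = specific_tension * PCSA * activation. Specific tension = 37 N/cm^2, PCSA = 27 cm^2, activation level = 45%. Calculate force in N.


F = sigma * PCSA * activation
F = 37 * 27 * 0.45
F = 449.6 N


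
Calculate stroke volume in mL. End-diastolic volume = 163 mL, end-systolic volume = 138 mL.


SV = EDV - ESV
SV = 163 - 138
SV = 25 mL


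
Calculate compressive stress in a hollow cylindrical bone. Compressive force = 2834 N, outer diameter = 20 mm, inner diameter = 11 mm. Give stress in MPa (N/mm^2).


A = pi*(r_o^2 - r_i^2)
r_o = 10 mm, r_i = 5.5 mm
A = 219.126 mm^2
sigma = F/A = 2834 / 219.126
sigma = 12.93 MPa


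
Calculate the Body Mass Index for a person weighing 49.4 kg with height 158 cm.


BMI = weight / height^2
height = 158 cm = 1.58 m
BMI = 49.4 / 1.58^2
BMI = 19.79 kg/m^2


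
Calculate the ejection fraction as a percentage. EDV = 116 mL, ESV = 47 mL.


SV = EDV - ESV = 116 - 47 = 69 mL
EF = SV/EDV * 100 = 69/116 * 100
EF = 59.48%


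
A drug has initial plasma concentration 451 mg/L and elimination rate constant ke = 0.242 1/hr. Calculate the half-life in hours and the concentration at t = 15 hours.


t_half = ln(2) / ke = 0.693147 / 0.242 = 2.864 hr
C(t) = C0 * exp(-ke*t) = 451 * exp(-0.242*15)
C(15) = 11.96 mg/L


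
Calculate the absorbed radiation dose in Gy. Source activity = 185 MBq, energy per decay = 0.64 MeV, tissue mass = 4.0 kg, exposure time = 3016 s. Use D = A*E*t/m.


A = 185 MBq = 1.8500e+08 Bq
E = 0.64 MeV = 1.02528e-13 J
D = A*E*t/m = 1.8500e+08*1.02528e-13*3016/4.0
D = 0.0143 Gy


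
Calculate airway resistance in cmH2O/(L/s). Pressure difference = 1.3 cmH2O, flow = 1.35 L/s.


R = dP / flow
R = 1.3 / 1.35
R = 0.963 cmH2O/(L/s)


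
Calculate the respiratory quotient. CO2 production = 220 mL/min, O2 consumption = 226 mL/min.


RQ = VCO2 / VO2
RQ = 220 / 226
RQ = 0.9735


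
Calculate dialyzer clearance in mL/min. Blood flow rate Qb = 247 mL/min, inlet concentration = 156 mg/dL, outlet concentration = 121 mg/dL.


K = Qb * (Cb_in - Cb_out) / Cb_in
K = 247 * (156 - 121) / 156
K = 55.42 mL/min


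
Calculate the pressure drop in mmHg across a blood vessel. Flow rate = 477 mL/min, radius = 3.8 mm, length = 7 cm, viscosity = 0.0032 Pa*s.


dP = 8*mu*L*Q / (pi*r^4)
Q = 477 mL/min = 7.95e-06 m^3/s
dP = 21.7481 Pa = 21.7481 / 133.322 mmHg = 0.1631 mmHg


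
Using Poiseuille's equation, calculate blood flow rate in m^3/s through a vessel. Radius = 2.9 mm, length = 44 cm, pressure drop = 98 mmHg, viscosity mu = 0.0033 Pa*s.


Q = pi*r^4*dP / (8*mu*L)
r = 0.0029 m, L = 0.44 m
dP = 98 mmHg = 13065.556 Pa
Q = 2.4993e-04 m^3/s


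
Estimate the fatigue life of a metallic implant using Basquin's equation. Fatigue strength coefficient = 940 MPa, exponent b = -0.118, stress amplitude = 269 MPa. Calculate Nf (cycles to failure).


sigma_a = sigma_f' * (2Nf)^b
2Nf = (sigma_a/sigma_f')^(1/b)
2Nf = (269/940)^(1/-0.118)
2Nf = 40260.368
Nf = 2.013e+04


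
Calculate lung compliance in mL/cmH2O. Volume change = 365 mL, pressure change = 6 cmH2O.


C = dV / dP
C = 365 / 6
C = 60.83 mL/cmH2O


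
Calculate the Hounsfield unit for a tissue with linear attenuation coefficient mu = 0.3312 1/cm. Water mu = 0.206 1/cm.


HU = ((mu_tissue - mu_water) / mu_water) * 1000
HU = ((0.3312 - 0.206) / 0.206) * 1000
HU = 607.8


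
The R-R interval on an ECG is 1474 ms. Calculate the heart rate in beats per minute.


HR = 60 / RR_interval(s)
RR = 1474 ms = 1.474 s
HR = 60 / 1.474 = 40.71 bpm


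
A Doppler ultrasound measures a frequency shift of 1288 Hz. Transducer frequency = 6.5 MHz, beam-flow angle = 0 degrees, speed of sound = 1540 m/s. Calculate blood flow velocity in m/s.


v = fd * c / (2 * f0 * cos(theta))
v = 1288 * 1540 / (2 * 6.5000e+06 * cos(0))
v = 0.1526 m/s


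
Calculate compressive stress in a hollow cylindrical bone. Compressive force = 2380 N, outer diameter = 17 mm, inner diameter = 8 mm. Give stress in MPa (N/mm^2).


A = pi*(r_o^2 - r_i^2)
r_o = 8.5 mm, r_i = 4 mm
A = 176.715 mm^2
sigma = F/A = 2380 / 176.715
sigma = 13.47 MPa


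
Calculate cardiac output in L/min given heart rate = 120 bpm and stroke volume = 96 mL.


CO = HR * SV
CO = 120 * 96 / 1000
CO = 11.52 L/min


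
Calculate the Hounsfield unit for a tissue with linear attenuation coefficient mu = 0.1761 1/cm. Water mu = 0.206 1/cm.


HU = ((mu_tissue - mu_water) / mu_water) * 1000
HU = ((0.1761 - 0.206) / 0.206) * 1000
HU = -145.1


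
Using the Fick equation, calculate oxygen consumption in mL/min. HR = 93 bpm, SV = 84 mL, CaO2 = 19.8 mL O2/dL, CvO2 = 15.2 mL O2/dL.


CO = HR*SV = 93*84/1000 = 7.812 L/min
a-v O2 diff = 19.8 - 15.2 = 4.6 mL/dL
VO2 = CO * (CaO2-CvO2) * 10 dL/L
VO2 = 7.812 * 4.6 * 10
VO2 = 359.4 mL/min


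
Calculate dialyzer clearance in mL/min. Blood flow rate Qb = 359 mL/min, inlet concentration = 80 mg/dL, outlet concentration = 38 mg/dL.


K = Qb * (Cb_in - Cb_out) / Cb_in
K = 359 * (80 - 38) / 80
K = 188.5 mL/min


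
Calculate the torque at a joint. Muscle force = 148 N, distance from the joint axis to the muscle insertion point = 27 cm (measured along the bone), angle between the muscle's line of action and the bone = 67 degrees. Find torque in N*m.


Torque = F * d * sin(theta)   (moment arm = d*sin(theta))
d = 27 cm = 0.27 m
Torque = 148 * 0.27 * sin(67)
Torque = 36.78 N*m


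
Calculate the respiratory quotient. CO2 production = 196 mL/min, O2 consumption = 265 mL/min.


RQ = VCO2 / VO2
RQ = 196 / 265
RQ = 0.7396


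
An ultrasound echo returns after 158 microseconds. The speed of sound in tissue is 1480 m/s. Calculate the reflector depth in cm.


depth = c * t / 2
t = 158 us = 1.5800e-04 s
depth = 1480 * 1.5800e-04 / 2
depth = 0.11692 m = 11.692 cm


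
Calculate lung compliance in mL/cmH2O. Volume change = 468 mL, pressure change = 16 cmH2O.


C = dV / dP
C = 468 / 16
C = 29.25 mL/cmH2O


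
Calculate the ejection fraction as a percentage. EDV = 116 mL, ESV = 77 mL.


SV = EDV - ESV = 116 - 77 = 39 mL
EF = SV/EDV * 100 = 39/116 * 100
EF = 33.62%


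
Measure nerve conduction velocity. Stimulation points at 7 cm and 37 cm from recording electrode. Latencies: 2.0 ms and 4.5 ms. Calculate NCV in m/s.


Distance = (37 - 7) / 100 = 0.3 m
dt = (4.5 - 2.0) / 1000 = 0.0025 s
NCV = dist / dt = 120 m/s


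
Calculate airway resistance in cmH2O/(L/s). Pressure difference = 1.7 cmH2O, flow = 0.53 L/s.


R = dP / flow
R = 1.7 / 0.53
R = 3.208 cmH2O/(L/s)


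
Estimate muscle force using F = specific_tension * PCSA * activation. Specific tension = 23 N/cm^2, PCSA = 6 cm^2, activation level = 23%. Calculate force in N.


F = sigma * PCSA * activation
F = 23 * 6 * 0.23
F = 31.74 N


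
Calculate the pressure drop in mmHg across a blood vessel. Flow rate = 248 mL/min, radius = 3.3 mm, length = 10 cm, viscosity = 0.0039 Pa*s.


dP = 8*mu*L*Q / (pi*r^4)
Q = 248 mL/min = 4.13333e-06 m^3/s
dP = 34.6138 Pa = 34.6138 / 133.322 mmHg = 0.2596 mmHg


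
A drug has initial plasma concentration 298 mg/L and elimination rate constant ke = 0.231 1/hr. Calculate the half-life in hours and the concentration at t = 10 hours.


t_half = ln(2) / ke = 0.693147 / 0.231 = 3.001 hr
C(t) = C0 * exp(-ke*t) = 298 * exp(-0.231*10)
C(10) = 29.58 mg/L


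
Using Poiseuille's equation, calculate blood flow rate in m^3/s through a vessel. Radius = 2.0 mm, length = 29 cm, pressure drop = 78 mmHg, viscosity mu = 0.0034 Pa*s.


Q = pi*r^4*dP / (8*mu*L)
r = 0.002 m, L = 0.29 m
dP = 78 mmHg = 10399.116 Pa
Q = 6.6267e-05 m^3/s


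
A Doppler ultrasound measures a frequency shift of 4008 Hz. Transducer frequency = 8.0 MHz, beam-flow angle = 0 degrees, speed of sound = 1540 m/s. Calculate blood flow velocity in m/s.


v = fd * c / (2 * f0 * cos(theta))
v = 4008 * 1540 / (2 * 8.0000e+06 * cos(0))
v = 0.3858 m/s


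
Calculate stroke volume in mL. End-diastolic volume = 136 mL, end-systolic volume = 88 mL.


SV = EDV - ESV
SV = 136 - 88
SV = 48 mL


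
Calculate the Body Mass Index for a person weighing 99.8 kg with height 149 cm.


BMI = weight / height^2
height = 149 cm = 1.49 m
BMI = 99.8 / 1.49^2
BMI = 44.95 kg/m^2


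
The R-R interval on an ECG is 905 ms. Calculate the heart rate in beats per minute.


HR = 60 / RR_interval(s)
RR = 905 ms = 0.905 s
HR = 60 / 0.905 = 66.3 bpm


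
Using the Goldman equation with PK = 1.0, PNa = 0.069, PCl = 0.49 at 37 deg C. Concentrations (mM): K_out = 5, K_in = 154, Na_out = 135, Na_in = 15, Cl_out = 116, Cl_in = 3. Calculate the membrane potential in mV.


Vm = (RT/F)*ln((PK*Ko + PNa*Nao + PCl*Cli)/(PK*Ki + PNa*Nai + PCl*Clo))
Numer = 15.785, Denom = 211.875
Vm = -69.4 mV


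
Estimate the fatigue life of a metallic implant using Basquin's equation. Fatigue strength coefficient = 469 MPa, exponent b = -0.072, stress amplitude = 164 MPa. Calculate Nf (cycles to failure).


sigma_a = sigma_f' * (2Nf)^b
2Nf = (sigma_a/sigma_f')^(1/b)
2Nf = (164/469)^(1/-0.072)
2Nf = 2177221.9
Nf = 1.0886e+06


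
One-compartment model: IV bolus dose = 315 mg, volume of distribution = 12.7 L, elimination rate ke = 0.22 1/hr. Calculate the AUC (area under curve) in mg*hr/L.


C0 = Dose/Vd = 315/12.7 = 24.8031 mg/L
AUC = C0/ke = 24.8031/0.22
AUC = 112.7 mg*hr/L


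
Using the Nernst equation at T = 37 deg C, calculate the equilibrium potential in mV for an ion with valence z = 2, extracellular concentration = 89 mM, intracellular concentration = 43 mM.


E = (RT/(zF)) * ln(C_out/C_in)
T = 37 + 273.15 = 310.15 K
E = (8.314 * 310.15 / (2 * 96485)) * ln(89/43)
E = 9.72 mV


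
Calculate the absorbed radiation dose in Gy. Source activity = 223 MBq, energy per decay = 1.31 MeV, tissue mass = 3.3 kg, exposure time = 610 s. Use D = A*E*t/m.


A = 223 MBq = 2.2300e+08 Bq
E = 1.31 MeV = 2.09862e-13 J
D = A*E*t/m = 2.2300e+08*2.09862e-13*610/3.3
D = 0.008651 Gy


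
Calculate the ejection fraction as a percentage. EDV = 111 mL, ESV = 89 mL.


SV = EDV - ESV = 111 - 89 = 22 mL
EF = SV/EDV * 100 = 22/111 * 100
EF = 19.82%


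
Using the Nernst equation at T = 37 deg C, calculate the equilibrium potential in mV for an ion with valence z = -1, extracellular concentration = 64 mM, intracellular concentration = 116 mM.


E = (RT/(zF)) * ln(C_out/C_in)
T = 37 + 273.15 = 310.15 K
E = (8.314 * 310.15 / (-1 * 96485)) * ln(64/116)
E = 15.89 mV


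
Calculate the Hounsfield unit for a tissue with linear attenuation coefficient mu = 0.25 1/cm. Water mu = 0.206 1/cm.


HU = ((mu_tissue - mu_water) / mu_water) * 1000
HU = ((0.25 - 0.206) / 0.206) * 1000
HU = 213.6


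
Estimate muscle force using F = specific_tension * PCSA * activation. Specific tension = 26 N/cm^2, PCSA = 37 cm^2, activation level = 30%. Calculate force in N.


F = sigma * PCSA * activation
F = 26 * 37 * 0.3
F = 288.6 N


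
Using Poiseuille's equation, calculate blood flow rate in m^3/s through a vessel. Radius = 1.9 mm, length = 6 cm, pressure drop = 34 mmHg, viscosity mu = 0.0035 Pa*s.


Q = pi*r^4*dP / (8*mu*L)
r = 0.0019 m, L = 0.06 m
dP = 34 mmHg = 4532.948 Pa
Q = 1.1047e-04 m^3/s


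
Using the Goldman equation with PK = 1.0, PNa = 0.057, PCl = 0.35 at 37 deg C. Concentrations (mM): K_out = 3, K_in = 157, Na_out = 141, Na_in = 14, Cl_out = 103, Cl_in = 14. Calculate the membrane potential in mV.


Vm = (RT/F)*ln((PK*Ko + PNa*Nao + PCl*Cli)/(PK*Ki + PNa*Nai + PCl*Clo))
Numer = 15.937, Denom = 193.848
Vm = -66.77 mV


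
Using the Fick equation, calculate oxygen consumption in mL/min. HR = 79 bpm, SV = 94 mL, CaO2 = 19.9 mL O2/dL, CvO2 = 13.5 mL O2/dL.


CO = HR*SV = 79*94/1000 = 7.426 L/min
a-v O2 diff = 19.9 - 13.5 = 6.4 mL/dL
VO2 = CO * (CaO2-CvO2) * 10 dL/L
VO2 = 7.426 * 6.4 * 10
VO2 = 475.3 mL/min


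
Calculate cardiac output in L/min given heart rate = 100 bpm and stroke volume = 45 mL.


CO = HR * SV
CO = 100 * 45 / 1000
CO = 4.5 L/min


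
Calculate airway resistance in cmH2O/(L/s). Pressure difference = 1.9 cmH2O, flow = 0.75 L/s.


R = dP / flow
R = 1.9 / 0.75
R = 2.533 cmH2O/(L/s)


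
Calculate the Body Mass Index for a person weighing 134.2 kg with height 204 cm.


BMI = weight / height^2
height = 204 cm = 2.04 m
BMI = 134.2 / 2.04^2
BMI = 32.25 kg/m^2


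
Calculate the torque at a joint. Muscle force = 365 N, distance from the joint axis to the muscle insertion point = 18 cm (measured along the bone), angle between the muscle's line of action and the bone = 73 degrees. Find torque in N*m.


Torque = F * d * sin(theta)   (moment arm = d*sin(theta))
d = 18 cm = 0.18 m
Torque = 365 * 0.18 * sin(73)
Torque = 62.83 N*m


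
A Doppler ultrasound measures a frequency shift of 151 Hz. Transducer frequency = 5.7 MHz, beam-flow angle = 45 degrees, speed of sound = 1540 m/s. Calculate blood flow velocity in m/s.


v = fd * c / (2 * f0 * cos(theta))
v = 151 * 1540 / (2 * 5.7000e+06 * cos(45))
v = 0.02885 m/s


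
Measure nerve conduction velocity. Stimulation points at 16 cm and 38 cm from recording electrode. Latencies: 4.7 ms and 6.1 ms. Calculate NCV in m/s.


Distance = (38 - 16) / 100 = 0.22 m
dt = (6.1 - 4.7) / 1000 = 0.0014 s
NCV = dist / dt = 157.1 m/s


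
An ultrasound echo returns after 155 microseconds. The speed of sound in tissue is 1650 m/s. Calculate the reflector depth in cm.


depth = c * t / 2
t = 155 us = 1.5500e-04 s
depth = 1650 * 1.5500e-04 / 2
depth = 0.127875 m = 12.7875 cm


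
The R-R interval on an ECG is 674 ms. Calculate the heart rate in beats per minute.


HR = 60 / RR_interval(s)
RR = 674 ms = 0.674 s
HR = 60 / 0.674 = 89.02 bpm


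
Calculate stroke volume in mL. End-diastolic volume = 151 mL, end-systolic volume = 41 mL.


SV = EDV - ESV
SV = 151 - 41
SV = 110 mL


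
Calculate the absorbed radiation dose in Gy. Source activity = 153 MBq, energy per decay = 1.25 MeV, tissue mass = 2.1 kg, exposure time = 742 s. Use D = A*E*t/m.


A = 153 MBq = 1.5300e+08 Bq
E = 1.25 MeV = 2.0025e-13 J
D = A*E*t/m = 1.5300e+08*2.0025e-13*742/2.1
D = 0.01083 Gy


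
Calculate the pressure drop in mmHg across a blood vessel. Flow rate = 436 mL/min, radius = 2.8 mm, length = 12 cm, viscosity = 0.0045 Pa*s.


dP = 8*mu*L*Q / (pi*r^4)
Q = 436 mL/min = 7.26667e-06 m^3/s
dP = 162.569 Pa = 162.569 / 133.322 mmHg = 1.219 mmHg


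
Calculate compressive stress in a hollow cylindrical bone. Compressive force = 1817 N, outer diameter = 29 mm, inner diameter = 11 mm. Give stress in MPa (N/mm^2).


A = pi*(r_o^2 - r_i^2)
r_o = 14.5 mm, r_i = 5.5 mm
A = 565.487 mm^2
sigma = F/A = 1817 / 565.487
sigma = 3.213 MPa


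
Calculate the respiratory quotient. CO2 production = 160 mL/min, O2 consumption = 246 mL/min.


RQ = VCO2 / VO2
RQ = 160 / 246
RQ = 0.6504


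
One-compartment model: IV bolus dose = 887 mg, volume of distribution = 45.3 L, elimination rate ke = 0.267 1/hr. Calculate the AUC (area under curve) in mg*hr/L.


C0 = Dose/Vd = 887/45.3 = 19.5806 mg/L
AUC = C0/ke = 19.5806/0.267
AUC = 73.34 mg*hr/L


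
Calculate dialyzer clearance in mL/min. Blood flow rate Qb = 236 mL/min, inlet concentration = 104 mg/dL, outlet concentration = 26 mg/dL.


K = Qb * (Cb_in - Cb_out) / Cb_in
K = 236 * (104 - 26) / 104
K = 177 mL/min


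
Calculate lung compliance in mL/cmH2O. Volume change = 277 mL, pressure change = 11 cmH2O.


C = dV / dP
C = 277 / 11
C = 25.18 mL/cmH2O


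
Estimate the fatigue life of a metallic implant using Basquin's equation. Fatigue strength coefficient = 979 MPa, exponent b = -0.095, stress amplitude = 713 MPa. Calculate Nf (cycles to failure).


sigma_a = sigma_f' * (2Nf)^b
2Nf = (sigma_a/sigma_f')^(1/b)
2Nf = (713/979)^(1/-0.095)
2Nf = 28.145029
Nf = 14.07


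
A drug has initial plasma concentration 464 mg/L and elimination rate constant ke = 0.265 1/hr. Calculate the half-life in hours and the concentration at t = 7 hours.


t_half = ln(2) / ke = 0.693147 / 0.265 = 2.616 hr
C(t) = C0 * exp(-ke*t) = 464 * exp(-0.265*7)
C(7) = 72.59 mg/L


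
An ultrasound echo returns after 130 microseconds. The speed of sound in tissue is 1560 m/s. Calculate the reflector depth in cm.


depth = c * t / 2
t = 130 us = 1.3000e-04 s
depth = 1560 * 1.3000e-04 / 2
depth = 0.1014 m = 10.14 cm


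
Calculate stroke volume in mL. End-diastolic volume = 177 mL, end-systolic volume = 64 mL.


SV = EDV - ESV
SV = 177 - 64
SV = 113 mL


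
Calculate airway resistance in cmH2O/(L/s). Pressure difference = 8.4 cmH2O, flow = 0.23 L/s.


R = dP / flow
R = 8.4 / 0.23
R = 36.52 cmH2O/(L/s)


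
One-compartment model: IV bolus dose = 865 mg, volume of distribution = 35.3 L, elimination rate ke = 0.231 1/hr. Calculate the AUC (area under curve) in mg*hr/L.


C0 = Dose/Vd = 865/35.3 = 24.5042 mg/L
AUC = C0/ke = 24.5042/0.231
AUC = 106.1 mg*hr/L


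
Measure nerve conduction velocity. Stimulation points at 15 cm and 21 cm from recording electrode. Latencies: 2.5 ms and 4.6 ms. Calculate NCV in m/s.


Distance = (21 - 15) / 100 = 0.06 m
dt = (4.6 - 2.5) / 1000 = 0.0021 s
NCV = dist / dt = 28.57 m/s


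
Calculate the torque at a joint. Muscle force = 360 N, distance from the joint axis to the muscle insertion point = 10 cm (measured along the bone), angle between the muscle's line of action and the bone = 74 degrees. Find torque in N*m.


Torque = F * d * sin(theta)   (moment arm = d*sin(theta))
d = 10 cm = 0.1 m
Torque = 360 * 0.1 * sin(74)
Torque = 34.61 N*m


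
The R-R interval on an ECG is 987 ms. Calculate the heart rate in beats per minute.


HR = 60 / RR_interval(s)
RR = 987 ms = 0.987 s
HR = 60 / 0.987 = 60.79 bpm


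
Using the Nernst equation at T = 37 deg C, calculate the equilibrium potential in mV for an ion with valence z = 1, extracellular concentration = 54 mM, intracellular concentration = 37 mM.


E = (RT/(zF)) * ln(C_out/C_in)
T = 37 + 273.15 = 310.15 K
E = (8.314 * 310.15 / (1 * 96485)) * ln(54/37)
E = 10.1 mV


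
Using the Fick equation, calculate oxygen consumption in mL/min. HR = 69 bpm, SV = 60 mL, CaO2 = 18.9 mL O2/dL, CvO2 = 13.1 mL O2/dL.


CO = HR*SV = 69*60/1000 = 4.14 L/min
a-v O2 diff = 18.9 - 13.1 = 5.8 mL/dL
VO2 = CO * (CaO2-CvO2) * 10 dL/L
VO2 = 4.14 * 5.8 * 10
VO2 = 240.1 mL/min


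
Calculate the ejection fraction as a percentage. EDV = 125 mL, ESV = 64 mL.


SV = EDV - ESV = 125 - 64 = 61 mL
EF = SV/EDV * 100 = 61/125 * 100
EF = 48.8%


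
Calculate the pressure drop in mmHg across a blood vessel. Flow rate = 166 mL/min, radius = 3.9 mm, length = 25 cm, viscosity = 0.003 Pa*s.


dP = 8*mu*L*Q / (pi*r^4)
Q = 166 mL/min = 2.76667e-06 m^3/s
dP = 22.8402 Pa = 22.8402 / 133.322 mmHg = 0.1713 mmHg


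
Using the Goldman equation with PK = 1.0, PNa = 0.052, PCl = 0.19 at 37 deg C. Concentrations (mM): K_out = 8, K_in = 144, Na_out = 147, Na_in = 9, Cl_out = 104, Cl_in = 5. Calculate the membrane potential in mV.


Vm = (RT/F)*ln((PK*Ko + PNa*Nao + PCl*Cli)/(PK*Ki + PNa*Nai + PCl*Clo))
Numer = 16.594, Denom = 164.228
Vm = -61.26 mV


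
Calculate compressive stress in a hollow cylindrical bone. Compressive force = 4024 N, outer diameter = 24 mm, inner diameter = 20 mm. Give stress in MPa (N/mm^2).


A = pi*(r_o^2 - r_i^2)
r_o = 12 mm, r_i = 10 mm
A = 138.23 mm^2
sigma = F/A = 4024 / 138.23
sigma = 29.11 MPa


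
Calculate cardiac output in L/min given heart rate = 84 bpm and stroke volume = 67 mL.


CO = HR * SV
CO = 84 * 67 / 1000
CO = 5.628 L/min


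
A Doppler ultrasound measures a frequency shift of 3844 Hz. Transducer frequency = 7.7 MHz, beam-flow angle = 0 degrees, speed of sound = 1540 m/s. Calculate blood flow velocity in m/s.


v = fd * c / (2 * f0 * cos(theta))
v = 3844 * 1540 / (2 * 7.7000e+06 * cos(0))
v = 0.3844 m/s


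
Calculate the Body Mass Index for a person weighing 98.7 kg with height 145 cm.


BMI = weight / height^2
height = 145 cm = 1.45 m
BMI = 98.7 / 1.45^2
BMI = 46.94 kg/m^2


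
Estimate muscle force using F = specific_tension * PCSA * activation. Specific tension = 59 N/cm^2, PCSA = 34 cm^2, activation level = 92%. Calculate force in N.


F = sigma * PCSA * activation
F = 59 * 34 * 0.92
F = 1846 N


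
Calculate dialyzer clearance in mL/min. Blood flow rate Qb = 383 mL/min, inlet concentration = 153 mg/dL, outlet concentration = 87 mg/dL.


K = Qb * (Cb_in - Cb_out) / Cb_in
K = 383 * (153 - 87) / 153
K = 165.2 mL/min


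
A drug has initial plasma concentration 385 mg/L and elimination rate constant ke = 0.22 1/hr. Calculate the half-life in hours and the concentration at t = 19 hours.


t_half = ln(2) / ke = 0.693147 / 0.22 = 3.151 hr
C(t) = C0 * exp(-ke*t) = 385 * exp(-0.22*19)
C(19) = 5.89 mg/L


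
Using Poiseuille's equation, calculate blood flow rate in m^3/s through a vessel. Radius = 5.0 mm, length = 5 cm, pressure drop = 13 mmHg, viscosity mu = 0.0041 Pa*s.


Q = pi*r^4*dP / (8*mu*L)
r = 0.005 m, L = 0.05 m
dP = 13 mmHg = 1733.186 Pa
Q = 0.002075 m^3/s


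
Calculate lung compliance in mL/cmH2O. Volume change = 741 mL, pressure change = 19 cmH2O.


C = dV / dP
C = 741 / 19
C = 39 mL/cmH2O


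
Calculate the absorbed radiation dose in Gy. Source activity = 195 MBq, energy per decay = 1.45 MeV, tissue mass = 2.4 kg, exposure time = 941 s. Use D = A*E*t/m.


A = 195 MBq = 1.9500e+08 Bq
E = 1.45 MeV = 2.3229e-13 J
D = A*E*t/m = 1.9500e+08*2.3229e-13*941/2.4
D = 0.01776 Gy


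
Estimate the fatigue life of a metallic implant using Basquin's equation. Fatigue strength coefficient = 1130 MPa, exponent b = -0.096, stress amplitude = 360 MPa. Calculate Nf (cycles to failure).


sigma_a = sigma_f' * (2Nf)^b
2Nf = (sigma_a/sigma_f')^(1/b)
2Nf = (360/1130)^(1/-0.096)
2Nf = 149537.25
Nf = 7.477e+04


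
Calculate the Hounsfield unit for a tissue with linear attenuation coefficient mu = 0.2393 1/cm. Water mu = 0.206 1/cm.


HU = ((mu_tissue - mu_water) / mu_water) * 1000
HU = ((0.2393 - 0.206) / 0.206) * 1000
HU = 161.7


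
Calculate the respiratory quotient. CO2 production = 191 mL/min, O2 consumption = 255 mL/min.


RQ = VCO2 / VO2
RQ = 191 / 255
RQ = 0.749


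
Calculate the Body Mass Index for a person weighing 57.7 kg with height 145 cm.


BMI = weight / height^2
height = 145 cm = 1.45 m
BMI = 57.7 / 1.45^2
BMI = 27.44 kg/m^2


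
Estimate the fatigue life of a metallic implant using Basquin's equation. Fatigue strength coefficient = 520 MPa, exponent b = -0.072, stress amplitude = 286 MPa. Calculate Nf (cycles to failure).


sigma_a = sigma_f' * (2Nf)^b
2Nf = (sigma_a/sigma_f')^(1/b)
2Nf = (286/520)^(1/-0.072)
2Nf = 4037.1395
Nf = 2019


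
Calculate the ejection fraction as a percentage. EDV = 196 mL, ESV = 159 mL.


SV = EDV - ESV = 196 - 159 = 37 mL
EF = SV/EDV * 100 = 37/196 * 100
EF = 18.88%


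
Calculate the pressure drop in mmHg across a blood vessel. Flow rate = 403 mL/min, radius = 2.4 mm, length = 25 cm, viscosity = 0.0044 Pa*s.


dP = 8*mu*L*Q / (pi*r^4)
Q = 403 mL/min = 6.71667e-06 m^3/s
dP = 567.077 Pa = 567.077 / 133.322 mmHg = 4.253 mmHg


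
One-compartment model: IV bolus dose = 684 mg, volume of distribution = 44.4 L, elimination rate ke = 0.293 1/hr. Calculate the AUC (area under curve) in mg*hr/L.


C0 = Dose/Vd = 684/44.4 = 15.4054 mg/L
AUC = C0/ke = 15.4054/0.293
AUC = 52.58 mg*hr/L


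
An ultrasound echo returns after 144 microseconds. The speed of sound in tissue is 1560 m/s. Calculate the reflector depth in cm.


depth = c * t / 2
t = 144 us = 1.4400e-04 s
depth = 1560 * 1.4400e-04 / 2
depth = 0.11232 m = 11.232 cm


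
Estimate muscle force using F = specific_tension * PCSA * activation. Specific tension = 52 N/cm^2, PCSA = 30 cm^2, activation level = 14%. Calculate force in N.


F = sigma * PCSA * activation
F = 52 * 30 * 0.14
F = 218.4 N


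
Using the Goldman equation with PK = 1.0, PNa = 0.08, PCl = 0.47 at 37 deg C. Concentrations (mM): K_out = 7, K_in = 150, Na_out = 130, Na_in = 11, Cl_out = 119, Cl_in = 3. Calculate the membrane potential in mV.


Vm = (RT/F)*ln((PK*Ko + PNa*Nao + PCl*Cli)/(PK*Ki + PNa*Nai + PCl*Clo))
Numer = 18.81, Denom = 206.81
Vm = -64.07 mV


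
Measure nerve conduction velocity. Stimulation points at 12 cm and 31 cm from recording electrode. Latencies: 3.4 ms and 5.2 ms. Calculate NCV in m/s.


Distance = (31 - 12) / 100 = 0.19 m
dt = (5.2 - 3.4) / 1000 = 0.0018 s
NCV = dist / dt = 105.6 m/s


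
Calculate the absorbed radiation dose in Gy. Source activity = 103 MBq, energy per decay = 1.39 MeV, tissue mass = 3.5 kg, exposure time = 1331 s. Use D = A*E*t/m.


A = 103 MBq = 1.0300e+08 Bq
E = 1.39 MeV = 2.22678e-13 J
D = A*E*t/m = 1.0300e+08*2.22678e-13*1331/3.5
D = 0.008722 Gy


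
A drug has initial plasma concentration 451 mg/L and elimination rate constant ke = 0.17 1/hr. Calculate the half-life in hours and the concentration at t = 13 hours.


t_half = ln(2) / ke = 0.693147 / 0.17 = 4.077 hr
C(t) = C0 * exp(-ke*t) = 451 * exp(-0.17*13)
C(13) = 49.47 mg/L


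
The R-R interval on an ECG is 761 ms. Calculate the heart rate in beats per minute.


HR = 60 / RR_interval(s)
RR = 761 ms = 0.761 s
HR = 60 / 0.761 = 78.84 bpm


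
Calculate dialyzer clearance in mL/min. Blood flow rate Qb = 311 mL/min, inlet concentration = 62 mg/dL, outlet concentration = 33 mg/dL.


K = Qb * (Cb_in - Cb_out) / Cb_in
K = 311 * (62 - 33) / 62
K = 145.5 mL/min


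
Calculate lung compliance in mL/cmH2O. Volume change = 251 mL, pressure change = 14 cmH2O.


C = dV / dP
C = 251 / 14
C = 17.93 mL/cmH2O


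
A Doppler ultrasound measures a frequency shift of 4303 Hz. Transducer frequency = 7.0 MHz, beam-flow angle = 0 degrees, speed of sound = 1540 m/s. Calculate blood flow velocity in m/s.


v = fd * c / (2 * f0 * cos(theta))
v = 4303 * 1540 / (2 * 7.0000e+06 * cos(0))
v = 0.4733 m/s


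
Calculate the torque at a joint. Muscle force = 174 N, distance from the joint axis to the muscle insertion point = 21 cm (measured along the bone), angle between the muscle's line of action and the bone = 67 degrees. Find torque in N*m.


Torque = F * d * sin(theta)   (moment arm = d*sin(theta))
d = 21 cm = 0.21 m
Torque = 174 * 0.21 * sin(67)
Torque = 33.64 N*m


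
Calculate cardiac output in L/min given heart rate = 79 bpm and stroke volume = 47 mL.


CO = HR * SV
CO = 79 * 47 / 1000
CO = 3.713 L/min


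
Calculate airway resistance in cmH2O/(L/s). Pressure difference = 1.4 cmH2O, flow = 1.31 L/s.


R = dP / flow
R = 1.4 / 1.31
R = 1.069 cmH2O/(L/s)


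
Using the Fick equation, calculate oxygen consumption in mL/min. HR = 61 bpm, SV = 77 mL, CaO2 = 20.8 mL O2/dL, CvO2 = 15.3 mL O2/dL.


CO = HR*SV = 61*77/1000 = 4.697 L/min
a-v O2 diff = 20.8 - 15.3 = 5.5 mL/dL
VO2 = CO * (CaO2-CvO2) * 10 dL/L
VO2 = 4.697 * 5.5 * 10
VO2 = 258.3 mL/min


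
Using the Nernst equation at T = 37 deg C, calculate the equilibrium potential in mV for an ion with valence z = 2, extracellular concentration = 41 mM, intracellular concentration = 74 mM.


E = (RT/(zF)) * ln(C_out/C_in)
T = 37 + 273.15 = 310.15 K
E = (8.314 * 310.15 / (2 * 96485)) * ln(41/74)
E = -7.891 mV


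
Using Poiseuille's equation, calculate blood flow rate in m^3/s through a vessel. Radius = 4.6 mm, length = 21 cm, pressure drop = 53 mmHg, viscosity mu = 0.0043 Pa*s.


Q = pi*r^4*dP / (8*mu*L)
r = 0.0046 m, L = 0.21 m
dP = 53 mmHg = 7066.066 Pa
Q = 0.001376 m^3/s


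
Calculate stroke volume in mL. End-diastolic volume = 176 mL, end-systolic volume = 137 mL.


SV = EDV - ESV
SV = 176 - 137
SV = 39 mL


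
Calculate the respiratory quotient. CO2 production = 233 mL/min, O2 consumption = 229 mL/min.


RQ = VCO2 / VO2
RQ = 233 / 229
RQ = 1.017


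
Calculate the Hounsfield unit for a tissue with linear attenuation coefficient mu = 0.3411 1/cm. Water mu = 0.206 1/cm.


HU = ((mu_tissue - mu_water) / mu_water) * 1000
HU = ((0.3411 - 0.206) / 0.206) * 1000
HU = 655.8


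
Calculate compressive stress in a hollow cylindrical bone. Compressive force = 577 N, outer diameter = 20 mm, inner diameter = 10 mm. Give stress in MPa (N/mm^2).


A = pi*(r_o^2 - r_i^2)
r_o = 10 mm, r_i = 5 mm
A = 235.619 mm^2
sigma = F/A = 577 / 235.619
sigma = 2.449 MPa


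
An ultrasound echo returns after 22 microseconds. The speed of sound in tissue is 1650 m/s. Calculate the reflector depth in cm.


depth = c * t / 2
t = 22 us = 2.2000e-05 s
depth = 1650 * 2.2000e-05 / 2
depth = 0.01815 m = 1.815 cm


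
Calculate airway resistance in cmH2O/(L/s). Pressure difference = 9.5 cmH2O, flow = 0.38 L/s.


R = dP / flow
R = 9.5 / 0.38
R = 25 cmH2O/(L/s)


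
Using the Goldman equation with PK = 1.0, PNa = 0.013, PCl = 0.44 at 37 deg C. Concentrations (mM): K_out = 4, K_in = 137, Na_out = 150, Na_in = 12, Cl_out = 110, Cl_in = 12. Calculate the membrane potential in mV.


Vm = (RT/F)*ln((PK*Ko + PNa*Nao + PCl*Cli)/(PK*Ki + PNa*Nai + PCl*Clo))
Numer = 11.23, Denom = 185.556
Vm = -74.96 mV


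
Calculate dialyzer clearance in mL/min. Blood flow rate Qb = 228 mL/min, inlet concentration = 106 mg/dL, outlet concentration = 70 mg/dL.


K = Qb * (Cb_in - Cb_out) / Cb_in
K = 228 * (106 - 70) / 106
K = 77.43 mL/min


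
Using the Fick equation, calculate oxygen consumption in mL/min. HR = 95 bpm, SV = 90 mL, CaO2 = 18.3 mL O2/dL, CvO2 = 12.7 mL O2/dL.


CO = HR*SV = 95*90/1000 = 8.55 L/min
a-v O2 diff = 18.3 - 12.7 = 5.6 mL/dL
VO2 = CO * (CaO2-CvO2) * 10 dL/L
VO2 = 8.55 * 5.6 * 10
VO2 = 478.8 mL/min


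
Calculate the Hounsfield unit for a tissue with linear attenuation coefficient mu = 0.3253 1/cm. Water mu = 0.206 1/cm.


HU = ((mu_tissue - mu_water) / mu_water) * 1000
HU = ((0.3253 - 0.206) / 0.206) * 1000
HU = 579.1


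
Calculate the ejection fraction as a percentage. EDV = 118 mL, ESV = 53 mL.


SV = EDV - ESV = 118 - 53 = 65 mL
EF = SV/EDV * 100 = 65/118 * 100
EF = 55.08%


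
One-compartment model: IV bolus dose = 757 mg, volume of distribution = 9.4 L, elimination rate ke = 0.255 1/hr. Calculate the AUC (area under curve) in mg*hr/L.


C0 = Dose/Vd = 757/9.4 = 80.5319 mg/L
AUC = C0/ke = 80.5319/0.255
AUC = 315.8 mg*hr/L


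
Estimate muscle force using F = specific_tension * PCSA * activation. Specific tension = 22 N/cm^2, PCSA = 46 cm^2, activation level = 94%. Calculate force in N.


F = sigma * PCSA * activation
F = 22 * 46 * 0.94
F = 951.3 N


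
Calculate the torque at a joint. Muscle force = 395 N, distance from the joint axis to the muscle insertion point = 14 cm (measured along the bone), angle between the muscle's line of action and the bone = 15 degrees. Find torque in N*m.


Torque = F * d * sin(theta)   (moment arm = d*sin(theta))
d = 14 cm = 0.14 m
Torque = 395 * 0.14 * sin(15)
Torque = 14.31 N*m


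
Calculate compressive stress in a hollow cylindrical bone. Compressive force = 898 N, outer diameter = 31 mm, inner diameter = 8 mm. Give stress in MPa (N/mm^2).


A = pi*(r_o^2 - r_i^2)
r_o = 15.5 mm, r_i = 4 mm
A = 704.502 mm^2
sigma = F/A = 898 / 704.502
sigma = 1.275 MPa


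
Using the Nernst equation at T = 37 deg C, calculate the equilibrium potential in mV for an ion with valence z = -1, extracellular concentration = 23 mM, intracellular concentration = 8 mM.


E = (RT/(zF)) * ln(C_out/C_in)
T = 37 + 273.15 = 310.15 K
E = (8.314 * 310.15 / (-1 * 96485)) * ln(23/8)
E = -28.22 mV


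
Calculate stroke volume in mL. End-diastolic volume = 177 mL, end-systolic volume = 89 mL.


SV = EDV - ESV
SV = 177 - 89
SV = 88 mL


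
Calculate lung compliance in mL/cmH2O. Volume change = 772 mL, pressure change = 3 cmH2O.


C = dV / dP
C = 772 / 3
C = 257.3 mL/cmH2O


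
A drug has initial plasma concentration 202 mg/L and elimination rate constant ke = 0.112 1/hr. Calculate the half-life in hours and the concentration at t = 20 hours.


t_half = ln(2) / ke = 0.693147 / 0.112 = 6.189 hr
C(t) = C0 * exp(-ke*t) = 202 * exp(-0.112*20)
C(20) = 21.5 mg/L


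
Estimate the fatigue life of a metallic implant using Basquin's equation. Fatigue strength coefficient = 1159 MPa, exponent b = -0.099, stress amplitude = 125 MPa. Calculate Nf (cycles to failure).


sigma_a = sigma_f' * (2Nf)^b
2Nf = (sigma_a/sigma_f')^(1/b)
2Nf = (125/1159)^(1/-0.099)
2Nf = 5.8806931e+09
Nf = 2.9403e+09


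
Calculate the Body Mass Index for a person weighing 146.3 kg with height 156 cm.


BMI = weight / height^2
height = 156 cm = 1.56 m
BMI = 146.3 / 1.56^2
BMI = 60.12 kg/m^2


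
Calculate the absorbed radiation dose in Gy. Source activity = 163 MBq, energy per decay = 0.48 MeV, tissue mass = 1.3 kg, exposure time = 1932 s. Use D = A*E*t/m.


A = 163 MBq = 1.6300e+08 Bq
E = 0.48 MeV = 7.6896e-14 J
D = A*E*t/m = 1.6300e+08*7.6896e-14*1932/1.3
D = 0.01863 Gy


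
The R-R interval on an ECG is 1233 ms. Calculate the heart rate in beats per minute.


HR = 60 / RR_interval(s)
RR = 1233 ms = 1.233 s
HR = 60 / 1.233 = 48.66 bpm


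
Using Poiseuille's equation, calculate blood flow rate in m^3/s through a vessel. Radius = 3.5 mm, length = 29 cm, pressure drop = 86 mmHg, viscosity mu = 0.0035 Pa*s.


Q = pi*r^4*dP / (8*mu*L)
r = 0.0035 m, L = 0.29 m
dP = 86 mmHg = 11465.692 Pa
Q = 6.6568e-04 m^3/s


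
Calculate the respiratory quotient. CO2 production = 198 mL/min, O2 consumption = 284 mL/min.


RQ = VCO2 / VO2
RQ = 198 / 284
RQ = 0.6972


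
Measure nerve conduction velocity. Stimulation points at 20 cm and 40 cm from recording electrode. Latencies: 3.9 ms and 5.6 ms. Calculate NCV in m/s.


Distance = (40 - 20) / 100 = 0.2 m
dt = (5.6 - 3.9) / 1000 = 0.0017 s
NCV = dist / dt = 117.6 m/s


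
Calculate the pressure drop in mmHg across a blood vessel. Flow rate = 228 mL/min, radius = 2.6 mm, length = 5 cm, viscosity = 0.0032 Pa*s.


dP = 8*mu*L*Q / (pi*r^4)
Q = 228 mL/min = 3.8e-06 m^3/s
dP = 33.8805 Pa = 33.8805 / 133.322 mmHg = 0.2541 mmHg


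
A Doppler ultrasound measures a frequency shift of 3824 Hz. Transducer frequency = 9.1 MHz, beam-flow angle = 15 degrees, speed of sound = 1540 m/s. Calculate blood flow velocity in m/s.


v = fd * c / (2 * f0 * cos(theta))
v = 3824 * 1540 / (2 * 9.1000e+06 * cos(15))
v = 0.335 m/s


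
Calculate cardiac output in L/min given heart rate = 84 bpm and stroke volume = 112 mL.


CO = HR * SV
CO = 84 * 112 / 1000
CO = 9.408 L/min


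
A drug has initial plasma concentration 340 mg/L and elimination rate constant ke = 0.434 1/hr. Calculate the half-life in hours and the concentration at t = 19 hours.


t_half = ln(2) / ke = 0.693147 / 0.434 = 1.597 hr
C(t) = C0 * exp(-ke*t) = 340 * exp(-0.434*19)
C(19) = 0.08918 mg/L


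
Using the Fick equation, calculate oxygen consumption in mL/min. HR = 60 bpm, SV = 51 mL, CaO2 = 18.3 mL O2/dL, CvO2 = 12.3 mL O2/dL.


CO = HR*SV = 60*51/1000 = 3.06 L/min
a-v O2 diff = 18.3 - 12.3 = 6 mL/dL
VO2 = CO * (CaO2-CvO2) * 10 dL/L
VO2 = 3.06 * 6 * 10
VO2 = 183.6 mL/min


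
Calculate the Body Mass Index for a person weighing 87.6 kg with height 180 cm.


BMI = weight / height^2
height = 180 cm = 1.8 m
BMI = 87.6 / 1.8^2
BMI = 27.04 kg/m^2


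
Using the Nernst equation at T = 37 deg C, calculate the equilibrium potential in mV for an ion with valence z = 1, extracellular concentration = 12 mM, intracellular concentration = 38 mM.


E = (RT/(zF)) * ln(C_out/C_in)
T = 37 + 273.15 = 310.15 K
E = (8.314 * 310.15 / (1 * 96485)) * ln(12/38)
E = -30.81 mV


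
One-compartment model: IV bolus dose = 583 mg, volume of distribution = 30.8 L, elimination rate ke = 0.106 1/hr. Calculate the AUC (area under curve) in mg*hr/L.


C0 = Dose/Vd = 583/30.8 = 18.9286 mg/L
AUC = C0/ke = 18.9286/0.106
AUC = 178.6 mg*hr/L
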